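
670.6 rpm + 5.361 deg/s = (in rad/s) 70.32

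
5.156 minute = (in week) 0.0005115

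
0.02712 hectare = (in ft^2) 2919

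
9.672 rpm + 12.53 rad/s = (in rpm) 129.3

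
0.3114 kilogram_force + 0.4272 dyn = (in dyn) 3.054e+05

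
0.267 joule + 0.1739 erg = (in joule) 0.267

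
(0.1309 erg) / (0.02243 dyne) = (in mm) 58.36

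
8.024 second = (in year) 2.544e-07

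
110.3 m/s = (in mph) 246.7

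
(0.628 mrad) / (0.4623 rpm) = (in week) 2.145e-08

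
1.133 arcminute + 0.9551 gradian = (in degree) 0.8785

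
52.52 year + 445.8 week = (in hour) 5.35e+05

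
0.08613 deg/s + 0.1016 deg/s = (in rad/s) 0.003277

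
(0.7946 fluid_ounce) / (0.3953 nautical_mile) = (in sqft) 3.455e-07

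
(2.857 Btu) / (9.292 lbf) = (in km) 0.07293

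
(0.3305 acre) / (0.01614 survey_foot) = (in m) 2.719e+05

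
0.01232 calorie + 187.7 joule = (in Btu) 0.178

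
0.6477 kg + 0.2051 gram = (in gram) 647.9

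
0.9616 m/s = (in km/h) 3.462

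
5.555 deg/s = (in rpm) 0.9258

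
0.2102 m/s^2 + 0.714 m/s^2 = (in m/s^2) 0.9242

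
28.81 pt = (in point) 28.81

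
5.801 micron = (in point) 0.01644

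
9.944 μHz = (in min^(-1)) 0.0005966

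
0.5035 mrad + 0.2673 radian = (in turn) 0.04262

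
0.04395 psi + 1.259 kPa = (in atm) 0.01542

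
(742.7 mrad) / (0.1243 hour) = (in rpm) 0.01585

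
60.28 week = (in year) 1.156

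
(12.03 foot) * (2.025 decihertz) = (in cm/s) 74.25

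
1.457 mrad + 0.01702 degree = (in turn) 0.0002792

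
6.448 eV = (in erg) 1.033e-11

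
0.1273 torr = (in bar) 0.0001697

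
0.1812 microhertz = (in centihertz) 1.812e-05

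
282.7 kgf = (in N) 2772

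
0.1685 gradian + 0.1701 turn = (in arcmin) 3683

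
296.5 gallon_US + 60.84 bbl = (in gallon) 2852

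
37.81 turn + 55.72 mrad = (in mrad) 2.376e+05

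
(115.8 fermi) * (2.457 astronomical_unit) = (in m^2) 0.04256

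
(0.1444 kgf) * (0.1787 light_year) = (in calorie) 5.722e+14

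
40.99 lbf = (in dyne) 1.823e+07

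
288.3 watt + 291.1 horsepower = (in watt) 2.174e+05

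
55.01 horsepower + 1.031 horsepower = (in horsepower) 56.04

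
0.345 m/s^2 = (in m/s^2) 0.345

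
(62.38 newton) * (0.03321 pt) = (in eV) 4.561e+15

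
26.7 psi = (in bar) 1.841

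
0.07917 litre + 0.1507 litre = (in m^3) 0.0002299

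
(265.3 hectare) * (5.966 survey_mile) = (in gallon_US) 6.729e+12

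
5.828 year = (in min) 3.063e+06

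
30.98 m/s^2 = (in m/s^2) 30.98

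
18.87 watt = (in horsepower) 0.02531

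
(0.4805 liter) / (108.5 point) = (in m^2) 0.01255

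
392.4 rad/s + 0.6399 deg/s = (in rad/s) 392.4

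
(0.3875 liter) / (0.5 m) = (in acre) 1.915e-07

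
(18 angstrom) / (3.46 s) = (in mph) 1.164e-09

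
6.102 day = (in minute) 8787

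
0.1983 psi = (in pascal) 1367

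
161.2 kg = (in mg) 1.612e+08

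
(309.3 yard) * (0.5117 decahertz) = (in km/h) 5210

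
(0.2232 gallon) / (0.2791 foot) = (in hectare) 9.932e-07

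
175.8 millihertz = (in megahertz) 1.758e-07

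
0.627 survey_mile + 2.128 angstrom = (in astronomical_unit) 6.745e-09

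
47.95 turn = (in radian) 301.3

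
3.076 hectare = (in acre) 7.601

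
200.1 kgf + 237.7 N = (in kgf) 224.3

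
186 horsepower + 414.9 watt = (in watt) 1.391e+05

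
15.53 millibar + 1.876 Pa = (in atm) 0.01535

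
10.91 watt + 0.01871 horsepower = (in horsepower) 0.03334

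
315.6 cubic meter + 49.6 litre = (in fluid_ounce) 1.067e+07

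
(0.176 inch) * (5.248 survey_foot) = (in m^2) 0.007151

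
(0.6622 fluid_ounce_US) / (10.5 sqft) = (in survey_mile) 1.247e-08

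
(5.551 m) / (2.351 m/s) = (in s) 2.361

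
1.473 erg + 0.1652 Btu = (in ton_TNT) 4.166e-08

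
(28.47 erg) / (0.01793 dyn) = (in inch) 625.1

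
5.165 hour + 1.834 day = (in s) 1.771e+05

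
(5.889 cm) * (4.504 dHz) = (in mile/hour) 0.05933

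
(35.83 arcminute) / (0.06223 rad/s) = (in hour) 4.652e-05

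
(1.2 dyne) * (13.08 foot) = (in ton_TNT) 1.143e-14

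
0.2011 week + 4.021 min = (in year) 0.003864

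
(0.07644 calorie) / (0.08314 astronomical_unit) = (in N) 2.571e-11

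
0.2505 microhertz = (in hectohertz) 2.505e-09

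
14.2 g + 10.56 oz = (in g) 313.6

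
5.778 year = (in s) 1.822e+08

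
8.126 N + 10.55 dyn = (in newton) 8.126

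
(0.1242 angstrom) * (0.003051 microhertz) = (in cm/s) 3.789e-18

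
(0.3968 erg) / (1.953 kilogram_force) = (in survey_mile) 1.287e-12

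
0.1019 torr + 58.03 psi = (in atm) 3.949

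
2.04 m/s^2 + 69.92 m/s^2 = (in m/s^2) 71.96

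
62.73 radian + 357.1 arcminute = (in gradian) 4000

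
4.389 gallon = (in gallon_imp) 3.655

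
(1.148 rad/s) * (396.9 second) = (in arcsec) 9.398e+07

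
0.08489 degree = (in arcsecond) 305.6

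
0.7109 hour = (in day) 0.02962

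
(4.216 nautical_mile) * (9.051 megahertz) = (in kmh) 2.544e+11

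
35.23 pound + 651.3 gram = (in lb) 36.67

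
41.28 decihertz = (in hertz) 4.128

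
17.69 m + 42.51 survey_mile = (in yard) 7.484e+04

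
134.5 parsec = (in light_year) 438.7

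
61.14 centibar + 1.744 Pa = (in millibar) 611.4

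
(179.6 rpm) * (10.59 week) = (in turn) 1.917e+07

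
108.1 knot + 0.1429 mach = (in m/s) 104.3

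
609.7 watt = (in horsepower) 0.8176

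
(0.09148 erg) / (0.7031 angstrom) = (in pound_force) 29.25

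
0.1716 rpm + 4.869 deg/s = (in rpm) 0.9831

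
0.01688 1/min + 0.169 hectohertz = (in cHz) 1690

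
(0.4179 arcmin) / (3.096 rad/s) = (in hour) 1.091e-08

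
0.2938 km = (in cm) 2.938e+04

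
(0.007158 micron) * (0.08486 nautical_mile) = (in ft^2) 1.211e-05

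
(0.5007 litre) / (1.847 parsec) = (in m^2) 8.785e-21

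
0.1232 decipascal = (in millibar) 0.0001232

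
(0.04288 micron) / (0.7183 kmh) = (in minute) 3.582e-09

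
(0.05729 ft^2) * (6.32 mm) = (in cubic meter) 3.364e-05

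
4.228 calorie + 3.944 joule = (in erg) 2.163e+08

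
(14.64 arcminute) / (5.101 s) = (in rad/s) 0.0008349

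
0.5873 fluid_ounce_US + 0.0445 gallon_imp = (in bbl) 0.001382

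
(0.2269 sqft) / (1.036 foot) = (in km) 6.676e-05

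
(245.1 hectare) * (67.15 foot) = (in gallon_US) 1.325e+10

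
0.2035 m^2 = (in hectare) 2.035e-05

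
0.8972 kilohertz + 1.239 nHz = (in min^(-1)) 5.383e+04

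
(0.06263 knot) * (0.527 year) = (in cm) 5.355e+07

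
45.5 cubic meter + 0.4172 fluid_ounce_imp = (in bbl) 286.2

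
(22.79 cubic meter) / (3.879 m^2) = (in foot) 19.28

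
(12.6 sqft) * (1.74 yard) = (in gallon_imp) 409.7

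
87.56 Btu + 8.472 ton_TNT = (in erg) 3.545e+17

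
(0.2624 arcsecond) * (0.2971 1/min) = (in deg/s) 3.609e-07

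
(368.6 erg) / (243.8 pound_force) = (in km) 3.399e-11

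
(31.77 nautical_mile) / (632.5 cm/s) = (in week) 0.01538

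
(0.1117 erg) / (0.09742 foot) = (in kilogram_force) 3.836e-08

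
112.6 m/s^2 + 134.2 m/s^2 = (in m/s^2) 246.8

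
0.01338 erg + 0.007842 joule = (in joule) 0.007842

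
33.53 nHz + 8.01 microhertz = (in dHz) 8.044e-05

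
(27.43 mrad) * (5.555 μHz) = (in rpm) 1.455e-06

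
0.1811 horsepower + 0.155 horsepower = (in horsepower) 0.3361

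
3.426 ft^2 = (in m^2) 0.3183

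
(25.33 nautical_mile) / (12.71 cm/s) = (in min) 6151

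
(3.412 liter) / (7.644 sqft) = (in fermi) 4.805e+12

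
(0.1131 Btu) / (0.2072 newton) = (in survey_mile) 0.3578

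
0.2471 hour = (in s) 889.6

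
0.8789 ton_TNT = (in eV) 2.295e+28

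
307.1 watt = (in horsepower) 0.4118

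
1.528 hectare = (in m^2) 1.528e+04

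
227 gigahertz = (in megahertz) 2.27e+05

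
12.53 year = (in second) 3.951e+08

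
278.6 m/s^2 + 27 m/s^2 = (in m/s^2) 305.6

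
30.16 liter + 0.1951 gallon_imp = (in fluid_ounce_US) 1050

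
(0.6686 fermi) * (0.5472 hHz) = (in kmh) 1.317e-13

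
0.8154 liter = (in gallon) 0.2154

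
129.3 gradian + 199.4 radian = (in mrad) 2.014e+05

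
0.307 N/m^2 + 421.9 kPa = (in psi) 61.19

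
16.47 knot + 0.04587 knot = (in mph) 19.01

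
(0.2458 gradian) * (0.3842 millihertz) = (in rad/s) 1.483e-06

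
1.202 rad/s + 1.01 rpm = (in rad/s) 1.308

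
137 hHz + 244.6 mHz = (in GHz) 1.37e-05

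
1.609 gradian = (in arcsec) 5213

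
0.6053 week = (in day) 4.237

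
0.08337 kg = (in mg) 8.337e+04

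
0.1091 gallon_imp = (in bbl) 0.00312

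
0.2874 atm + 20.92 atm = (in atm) 21.21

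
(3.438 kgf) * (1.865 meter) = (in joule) 62.88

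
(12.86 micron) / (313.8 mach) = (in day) 1.393e-15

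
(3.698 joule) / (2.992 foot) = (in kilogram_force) 0.4135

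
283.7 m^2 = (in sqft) 3054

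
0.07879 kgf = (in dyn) 7.727e+04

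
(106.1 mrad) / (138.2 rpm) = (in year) 2.325e-10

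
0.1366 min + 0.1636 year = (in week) 8.531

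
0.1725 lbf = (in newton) 0.7673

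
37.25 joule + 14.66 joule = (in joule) 51.91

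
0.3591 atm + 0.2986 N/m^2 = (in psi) 5.277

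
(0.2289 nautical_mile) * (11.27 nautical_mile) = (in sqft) 9.524e+07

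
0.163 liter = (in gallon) 0.04306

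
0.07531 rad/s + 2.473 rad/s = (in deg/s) 146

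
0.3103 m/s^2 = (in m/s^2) 0.3103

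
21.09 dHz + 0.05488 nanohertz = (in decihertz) 21.09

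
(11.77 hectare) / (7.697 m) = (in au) 1.022e-07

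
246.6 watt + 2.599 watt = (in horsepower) 0.3342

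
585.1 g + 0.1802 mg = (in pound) 1.29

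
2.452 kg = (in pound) 5.406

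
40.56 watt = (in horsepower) 0.05439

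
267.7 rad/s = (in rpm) 2556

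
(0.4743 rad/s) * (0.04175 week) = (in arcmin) 4.117e+07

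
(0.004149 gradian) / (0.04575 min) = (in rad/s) 2.374e-05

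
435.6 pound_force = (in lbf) 435.6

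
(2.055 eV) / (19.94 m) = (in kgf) 1.684e-21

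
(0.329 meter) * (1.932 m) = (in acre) 0.0001571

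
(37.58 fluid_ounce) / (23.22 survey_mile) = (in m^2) 2.974e-08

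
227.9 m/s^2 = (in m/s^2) 227.9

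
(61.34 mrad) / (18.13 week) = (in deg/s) 3.205e-07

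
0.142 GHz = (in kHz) 1.42e+05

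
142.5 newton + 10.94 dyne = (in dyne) 1.425e+07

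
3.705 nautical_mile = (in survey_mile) 4.264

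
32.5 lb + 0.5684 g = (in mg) 1.474e+07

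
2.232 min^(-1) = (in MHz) 3.72e-08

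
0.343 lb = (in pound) 0.343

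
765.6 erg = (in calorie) 1.83e-05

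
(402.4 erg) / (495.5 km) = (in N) 8.121e-11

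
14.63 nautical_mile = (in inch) 1.067e+06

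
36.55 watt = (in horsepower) 0.04901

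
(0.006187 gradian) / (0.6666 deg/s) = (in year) 2.649e-10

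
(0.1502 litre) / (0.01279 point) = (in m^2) 33.29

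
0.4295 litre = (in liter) 0.4295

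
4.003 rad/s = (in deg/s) 229.4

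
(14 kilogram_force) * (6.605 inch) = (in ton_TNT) 5.505e-09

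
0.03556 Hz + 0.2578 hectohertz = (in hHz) 0.2582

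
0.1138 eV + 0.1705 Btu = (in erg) 1.799e+09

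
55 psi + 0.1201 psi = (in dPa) 3.8e+06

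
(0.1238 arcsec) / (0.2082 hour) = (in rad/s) 8.008e-10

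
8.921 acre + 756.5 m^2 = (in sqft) 3.967e+05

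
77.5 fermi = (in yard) 8.476e-14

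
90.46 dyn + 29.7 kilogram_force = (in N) 291.3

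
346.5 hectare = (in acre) 856.2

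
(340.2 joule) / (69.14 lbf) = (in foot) 3.629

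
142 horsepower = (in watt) 1.059e+05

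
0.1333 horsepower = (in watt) 99.4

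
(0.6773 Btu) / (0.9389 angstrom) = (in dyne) 7.611e+17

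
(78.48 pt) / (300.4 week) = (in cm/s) 1.524e-08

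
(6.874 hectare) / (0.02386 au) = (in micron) 19.26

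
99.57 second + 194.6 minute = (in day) 0.1363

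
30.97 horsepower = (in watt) 2.309e+04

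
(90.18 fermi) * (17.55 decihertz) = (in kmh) 5.698e-13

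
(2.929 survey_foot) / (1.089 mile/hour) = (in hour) 0.0005094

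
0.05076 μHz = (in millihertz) 5.076e-05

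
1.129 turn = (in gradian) 451.6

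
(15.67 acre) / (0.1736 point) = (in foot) 3.397e+09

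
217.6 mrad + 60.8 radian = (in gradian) 3885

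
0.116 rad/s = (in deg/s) 6.646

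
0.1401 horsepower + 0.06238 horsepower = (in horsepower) 0.2025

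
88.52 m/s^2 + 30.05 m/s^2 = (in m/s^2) 118.6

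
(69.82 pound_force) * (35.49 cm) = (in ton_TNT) 2.634e-08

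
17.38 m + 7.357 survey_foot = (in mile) 0.01219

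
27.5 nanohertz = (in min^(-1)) 1.65e-06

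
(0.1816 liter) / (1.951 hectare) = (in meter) 9.308e-09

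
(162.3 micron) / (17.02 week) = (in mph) 3.527e-11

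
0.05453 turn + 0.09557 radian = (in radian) 0.4382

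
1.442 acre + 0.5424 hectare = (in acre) 2.782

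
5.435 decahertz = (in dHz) 543.5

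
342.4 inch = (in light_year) 9.193e-16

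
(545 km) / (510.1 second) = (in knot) 2077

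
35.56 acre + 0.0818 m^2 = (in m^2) 1.439e+05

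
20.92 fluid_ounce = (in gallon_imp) 0.1361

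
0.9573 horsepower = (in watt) 713.9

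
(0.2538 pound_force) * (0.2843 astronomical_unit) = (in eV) 2.997e+29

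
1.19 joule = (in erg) 1.19e+07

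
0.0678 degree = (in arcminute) 4.068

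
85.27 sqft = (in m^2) 7.922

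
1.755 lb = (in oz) 28.08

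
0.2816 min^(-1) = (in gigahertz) 4.693e-12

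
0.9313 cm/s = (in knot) 0.0181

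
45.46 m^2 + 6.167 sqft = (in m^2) 46.03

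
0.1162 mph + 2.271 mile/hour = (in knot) 2.074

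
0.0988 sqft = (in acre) 2.268e-06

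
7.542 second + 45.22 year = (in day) 1.651e+04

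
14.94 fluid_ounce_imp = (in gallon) 0.1121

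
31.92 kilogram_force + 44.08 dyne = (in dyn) 3.13e+07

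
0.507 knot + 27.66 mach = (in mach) 27.66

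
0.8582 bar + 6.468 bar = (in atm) 7.23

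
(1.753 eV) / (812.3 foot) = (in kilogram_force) 1.157e-22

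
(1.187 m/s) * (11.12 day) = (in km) 1140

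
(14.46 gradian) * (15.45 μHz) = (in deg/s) 0.0002011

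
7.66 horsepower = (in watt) 5712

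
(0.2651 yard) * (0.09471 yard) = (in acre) 5.188e-06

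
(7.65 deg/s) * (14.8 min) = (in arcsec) 2.446e+07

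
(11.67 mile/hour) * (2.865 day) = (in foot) 4.237e+06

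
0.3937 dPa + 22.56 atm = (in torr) 1.715e+04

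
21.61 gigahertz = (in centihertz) 2.161e+12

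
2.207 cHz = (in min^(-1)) 1.324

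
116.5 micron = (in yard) 0.0001274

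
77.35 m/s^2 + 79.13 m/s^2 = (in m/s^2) 156.5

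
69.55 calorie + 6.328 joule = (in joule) 297.3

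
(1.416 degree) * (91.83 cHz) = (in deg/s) 1.3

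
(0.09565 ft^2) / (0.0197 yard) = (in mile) 0.0003065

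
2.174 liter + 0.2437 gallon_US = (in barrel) 0.01948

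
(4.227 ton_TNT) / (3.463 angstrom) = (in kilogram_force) 5.208e+18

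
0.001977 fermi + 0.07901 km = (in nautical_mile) 0.04266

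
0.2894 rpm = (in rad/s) 0.03031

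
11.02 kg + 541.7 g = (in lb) 25.49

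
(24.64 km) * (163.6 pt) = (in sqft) 1.531e+04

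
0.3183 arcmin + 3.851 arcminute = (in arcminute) 4.169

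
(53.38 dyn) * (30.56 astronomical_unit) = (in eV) 1.523e+28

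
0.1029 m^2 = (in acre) 2.543e-05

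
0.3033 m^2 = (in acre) 7.495e-05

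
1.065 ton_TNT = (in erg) 4.456e+16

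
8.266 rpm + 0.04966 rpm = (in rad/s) 0.8708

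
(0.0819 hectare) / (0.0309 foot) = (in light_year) 9.191e-12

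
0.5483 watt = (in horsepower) 0.0007353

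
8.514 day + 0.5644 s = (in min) 1.226e+04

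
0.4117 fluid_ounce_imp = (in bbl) 7.358e-05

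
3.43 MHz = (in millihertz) 3.43e+09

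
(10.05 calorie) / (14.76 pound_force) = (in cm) 64.04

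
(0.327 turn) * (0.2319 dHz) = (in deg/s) 2.73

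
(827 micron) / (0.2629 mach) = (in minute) 1.54e-07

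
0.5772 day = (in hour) 13.85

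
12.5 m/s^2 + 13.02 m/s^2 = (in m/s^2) 25.52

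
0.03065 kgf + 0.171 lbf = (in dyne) 1.061e+05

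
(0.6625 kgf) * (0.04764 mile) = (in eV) 3.109e+21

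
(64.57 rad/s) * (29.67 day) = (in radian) 1.655e+08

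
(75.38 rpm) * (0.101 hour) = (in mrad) 2.87e+06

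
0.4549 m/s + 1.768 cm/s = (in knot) 0.9186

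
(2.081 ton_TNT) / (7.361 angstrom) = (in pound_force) 2.659e+18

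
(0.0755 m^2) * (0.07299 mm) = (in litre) 0.005511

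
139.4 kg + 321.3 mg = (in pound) 307.3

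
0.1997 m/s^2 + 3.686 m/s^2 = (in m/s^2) 3.886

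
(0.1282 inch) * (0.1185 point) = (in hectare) 1.361e-11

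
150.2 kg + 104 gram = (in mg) 1.503e+08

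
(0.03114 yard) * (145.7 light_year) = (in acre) 9.699e+12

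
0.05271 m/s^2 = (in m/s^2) 0.05271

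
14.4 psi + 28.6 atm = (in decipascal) 2.997e+07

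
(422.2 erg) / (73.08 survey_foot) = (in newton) 1.895e-06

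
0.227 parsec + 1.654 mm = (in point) 1.986e+19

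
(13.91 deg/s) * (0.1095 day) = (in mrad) 2.297e+06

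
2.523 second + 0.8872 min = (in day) 0.0006453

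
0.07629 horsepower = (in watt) 56.89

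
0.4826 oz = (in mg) 1.368e+04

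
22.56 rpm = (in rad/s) 2.362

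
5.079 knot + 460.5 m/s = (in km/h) 1667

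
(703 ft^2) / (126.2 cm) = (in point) 1.467e+05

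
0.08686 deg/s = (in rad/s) 0.001516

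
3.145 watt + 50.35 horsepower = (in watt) 3.755e+04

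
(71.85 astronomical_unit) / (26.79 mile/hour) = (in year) 2.846e+04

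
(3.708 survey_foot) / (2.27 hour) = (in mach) 4.062e-07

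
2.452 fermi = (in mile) 1.524e-18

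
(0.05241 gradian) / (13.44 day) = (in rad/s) 7.09e-10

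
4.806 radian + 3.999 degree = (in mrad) 4876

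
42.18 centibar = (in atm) 0.4163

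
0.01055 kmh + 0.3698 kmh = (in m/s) 0.1057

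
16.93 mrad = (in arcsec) 3492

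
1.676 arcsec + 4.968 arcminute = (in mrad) 1.453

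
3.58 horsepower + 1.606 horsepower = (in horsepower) 5.186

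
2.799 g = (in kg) 0.002799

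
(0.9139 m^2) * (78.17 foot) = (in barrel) 137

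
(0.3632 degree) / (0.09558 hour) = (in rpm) 0.0001759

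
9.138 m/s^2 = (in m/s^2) 9.138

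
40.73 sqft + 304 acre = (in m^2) 1.23e+06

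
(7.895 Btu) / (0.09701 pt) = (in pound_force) 5.472e+07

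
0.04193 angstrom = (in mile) 2.605e-15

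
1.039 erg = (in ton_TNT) 2.483e-17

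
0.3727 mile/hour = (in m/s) 0.1666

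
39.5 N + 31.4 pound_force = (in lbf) 40.28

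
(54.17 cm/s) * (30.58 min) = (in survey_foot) 3261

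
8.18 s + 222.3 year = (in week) 1.159e+04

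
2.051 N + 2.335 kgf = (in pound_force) 5.609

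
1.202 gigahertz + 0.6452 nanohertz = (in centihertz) 1.202e+11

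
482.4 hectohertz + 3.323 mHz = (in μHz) 4.824e+10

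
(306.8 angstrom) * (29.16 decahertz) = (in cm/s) 0.0008946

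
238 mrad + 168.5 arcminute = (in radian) 0.287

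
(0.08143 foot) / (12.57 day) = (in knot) 4.442e-08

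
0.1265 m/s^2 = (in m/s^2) 0.1265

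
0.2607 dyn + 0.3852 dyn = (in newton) 6.459e-06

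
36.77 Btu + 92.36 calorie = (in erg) 3.918e+11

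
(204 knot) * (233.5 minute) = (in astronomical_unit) 9.828e-06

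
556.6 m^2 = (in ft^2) 5991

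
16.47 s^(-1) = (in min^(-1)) 988.2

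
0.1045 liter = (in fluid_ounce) 3.534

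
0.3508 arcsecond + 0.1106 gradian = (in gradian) 0.1107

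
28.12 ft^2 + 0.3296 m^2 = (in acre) 0.000727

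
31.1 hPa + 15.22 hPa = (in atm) 0.04571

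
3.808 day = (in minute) 5484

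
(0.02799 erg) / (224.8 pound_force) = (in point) 7.934e-09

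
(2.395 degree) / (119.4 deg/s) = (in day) 2.322e-07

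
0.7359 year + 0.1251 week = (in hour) 6468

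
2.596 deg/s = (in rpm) 0.4327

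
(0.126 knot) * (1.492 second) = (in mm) 96.71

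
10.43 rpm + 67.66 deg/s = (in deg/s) 130.2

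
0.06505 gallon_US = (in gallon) 0.06505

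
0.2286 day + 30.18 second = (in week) 0.03271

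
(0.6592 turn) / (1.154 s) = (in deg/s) 205.6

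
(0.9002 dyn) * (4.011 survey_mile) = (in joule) 0.05811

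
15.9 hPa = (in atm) 0.01569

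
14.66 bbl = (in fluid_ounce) 7.881e+04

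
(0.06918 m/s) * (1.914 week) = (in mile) 49.76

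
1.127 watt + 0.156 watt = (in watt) 1.283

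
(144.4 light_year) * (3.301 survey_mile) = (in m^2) 7.258e+21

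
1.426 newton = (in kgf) 0.1454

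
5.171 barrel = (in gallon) 217.2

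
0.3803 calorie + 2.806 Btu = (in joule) 2962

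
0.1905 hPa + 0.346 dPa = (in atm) 0.0001884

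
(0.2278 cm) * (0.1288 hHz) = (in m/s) 0.02934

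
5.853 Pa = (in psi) 0.0008489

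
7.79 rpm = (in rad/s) 0.8158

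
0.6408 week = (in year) 0.01229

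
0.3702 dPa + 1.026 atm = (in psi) 15.08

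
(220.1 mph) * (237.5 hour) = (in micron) 8.413e+13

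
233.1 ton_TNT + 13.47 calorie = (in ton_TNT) 233.1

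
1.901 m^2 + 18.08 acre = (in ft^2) 7.876e+05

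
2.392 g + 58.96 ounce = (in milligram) 1.674e+06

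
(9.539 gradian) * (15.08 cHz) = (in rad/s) 0.0226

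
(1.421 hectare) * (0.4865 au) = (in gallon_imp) 2.275e+17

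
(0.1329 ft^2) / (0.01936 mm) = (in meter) 637.7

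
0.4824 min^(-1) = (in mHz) 8.04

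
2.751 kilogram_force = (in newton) 26.98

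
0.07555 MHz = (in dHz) 7.555e+05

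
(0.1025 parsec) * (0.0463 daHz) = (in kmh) 5.272e+15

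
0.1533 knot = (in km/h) 0.2839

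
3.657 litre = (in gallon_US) 0.9661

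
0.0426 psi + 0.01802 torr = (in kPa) 0.2961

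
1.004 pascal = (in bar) 1.004e-05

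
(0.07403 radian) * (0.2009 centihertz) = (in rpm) 0.00142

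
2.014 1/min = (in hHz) 0.0003357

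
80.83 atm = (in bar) 81.9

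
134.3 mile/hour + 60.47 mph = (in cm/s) 8707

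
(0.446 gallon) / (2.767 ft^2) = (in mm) 6.568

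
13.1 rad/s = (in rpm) 125.1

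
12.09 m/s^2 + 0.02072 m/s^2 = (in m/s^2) 12.11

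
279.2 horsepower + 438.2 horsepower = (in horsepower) 717.4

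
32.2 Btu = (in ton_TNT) 8.12e-06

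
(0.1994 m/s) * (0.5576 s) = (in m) 0.1112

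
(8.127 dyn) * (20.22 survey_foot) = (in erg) 5009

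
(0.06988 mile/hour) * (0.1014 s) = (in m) 0.003168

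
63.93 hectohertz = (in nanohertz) 6.393e+12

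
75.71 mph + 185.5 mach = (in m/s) 6.32e+04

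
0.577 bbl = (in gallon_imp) 20.18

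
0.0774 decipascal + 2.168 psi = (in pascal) 1.495e+04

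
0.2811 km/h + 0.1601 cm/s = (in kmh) 0.2869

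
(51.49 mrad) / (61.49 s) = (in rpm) 0.007996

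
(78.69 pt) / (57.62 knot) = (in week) 1.548e-09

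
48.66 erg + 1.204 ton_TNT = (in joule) 5.038e+09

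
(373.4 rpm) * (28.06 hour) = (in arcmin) 1.358e+10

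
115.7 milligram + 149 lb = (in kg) 67.59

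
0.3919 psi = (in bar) 0.02702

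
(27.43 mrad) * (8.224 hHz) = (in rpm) 215.4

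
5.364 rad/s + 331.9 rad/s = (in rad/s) 337.3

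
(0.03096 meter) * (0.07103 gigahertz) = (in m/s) 2.199e+06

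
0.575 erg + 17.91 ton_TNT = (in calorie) 1.791e+10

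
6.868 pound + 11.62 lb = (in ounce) 295.8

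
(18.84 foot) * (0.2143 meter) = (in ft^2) 13.25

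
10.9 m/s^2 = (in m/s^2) 10.9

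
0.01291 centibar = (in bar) 0.0001291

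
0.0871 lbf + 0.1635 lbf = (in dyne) 1.115e+05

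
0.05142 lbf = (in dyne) 2.287e+04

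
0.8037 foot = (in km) 0.000245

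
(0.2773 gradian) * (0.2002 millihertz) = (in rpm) 8.327e-06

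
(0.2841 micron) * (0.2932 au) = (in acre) 3.079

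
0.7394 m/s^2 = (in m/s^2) 0.7394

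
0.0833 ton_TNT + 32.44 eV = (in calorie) 8.33e+07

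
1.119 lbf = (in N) 4.978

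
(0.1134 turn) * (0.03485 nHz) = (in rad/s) 2.483e-11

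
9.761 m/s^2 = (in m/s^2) 9.761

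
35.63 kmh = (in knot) 19.24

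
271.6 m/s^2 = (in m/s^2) 271.6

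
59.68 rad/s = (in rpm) 569.9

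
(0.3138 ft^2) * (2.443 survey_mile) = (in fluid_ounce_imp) 4.034e+06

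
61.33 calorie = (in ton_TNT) 6.133e-08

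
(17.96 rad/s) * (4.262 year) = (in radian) 2.414e+09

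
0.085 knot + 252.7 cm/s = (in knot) 4.997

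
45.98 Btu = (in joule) 4.851e+04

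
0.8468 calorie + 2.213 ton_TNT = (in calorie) 2.213e+09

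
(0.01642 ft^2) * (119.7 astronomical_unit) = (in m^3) 2.732e+10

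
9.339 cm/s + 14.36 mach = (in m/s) 4890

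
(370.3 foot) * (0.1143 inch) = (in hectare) 3.277e-05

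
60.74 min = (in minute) 60.74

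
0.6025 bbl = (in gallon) 25.3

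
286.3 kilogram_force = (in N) 2808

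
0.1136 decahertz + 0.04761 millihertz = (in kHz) 0.001136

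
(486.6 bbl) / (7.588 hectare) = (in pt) 2.89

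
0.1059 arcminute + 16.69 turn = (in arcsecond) 2.163e+07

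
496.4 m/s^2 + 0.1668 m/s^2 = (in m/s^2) 496.6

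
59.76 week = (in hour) 1.004e+04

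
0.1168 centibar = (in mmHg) 0.8761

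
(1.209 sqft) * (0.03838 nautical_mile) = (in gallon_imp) 1756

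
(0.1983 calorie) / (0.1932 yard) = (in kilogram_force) 0.4789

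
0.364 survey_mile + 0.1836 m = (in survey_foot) 1923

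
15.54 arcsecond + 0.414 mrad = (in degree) 0.02804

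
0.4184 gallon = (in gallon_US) 0.4184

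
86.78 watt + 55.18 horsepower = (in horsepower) 55.3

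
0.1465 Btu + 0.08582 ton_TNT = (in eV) 2.241e+27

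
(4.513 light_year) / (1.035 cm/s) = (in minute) 6.875e+16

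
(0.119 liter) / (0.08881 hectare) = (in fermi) 1.34e+08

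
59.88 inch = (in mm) 1521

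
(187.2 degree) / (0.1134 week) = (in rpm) 0.0004549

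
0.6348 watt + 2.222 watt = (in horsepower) 0.003831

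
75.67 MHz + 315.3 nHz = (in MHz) 75.67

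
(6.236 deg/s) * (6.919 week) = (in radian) 4.554e+05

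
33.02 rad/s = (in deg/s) 1892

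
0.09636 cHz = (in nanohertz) 9.636e+05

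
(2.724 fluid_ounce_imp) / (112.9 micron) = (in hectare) 6.855e-05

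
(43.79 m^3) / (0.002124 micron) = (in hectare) 2.062e+06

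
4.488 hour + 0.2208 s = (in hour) 4.488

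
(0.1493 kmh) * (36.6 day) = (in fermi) 1.311e+20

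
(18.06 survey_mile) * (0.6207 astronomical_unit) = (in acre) 6.669e+11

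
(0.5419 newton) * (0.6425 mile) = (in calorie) 133.9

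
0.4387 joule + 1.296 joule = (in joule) 1.735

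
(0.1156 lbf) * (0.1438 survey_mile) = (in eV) 7.427e+20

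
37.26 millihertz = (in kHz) 3.726e-05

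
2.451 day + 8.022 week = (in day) 58.61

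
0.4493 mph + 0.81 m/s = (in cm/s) 101.1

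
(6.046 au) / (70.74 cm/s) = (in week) 2.114e+06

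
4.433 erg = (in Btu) 4.202e-10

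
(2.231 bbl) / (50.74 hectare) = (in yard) 7.645e-07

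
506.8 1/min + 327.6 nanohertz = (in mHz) 8447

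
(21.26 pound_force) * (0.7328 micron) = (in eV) 4.325e+14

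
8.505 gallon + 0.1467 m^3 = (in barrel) 1.125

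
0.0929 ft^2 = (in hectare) 8.631e-07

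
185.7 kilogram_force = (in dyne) 1.821e+08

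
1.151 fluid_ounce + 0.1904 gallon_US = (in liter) 0.7548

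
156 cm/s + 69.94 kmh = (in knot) 40.8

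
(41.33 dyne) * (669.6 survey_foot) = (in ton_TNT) 2.016e-11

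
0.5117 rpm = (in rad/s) 0.05359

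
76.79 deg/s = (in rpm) 12.8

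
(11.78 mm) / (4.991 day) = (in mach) 8.023e-11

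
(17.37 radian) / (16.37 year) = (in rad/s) 3.365e-08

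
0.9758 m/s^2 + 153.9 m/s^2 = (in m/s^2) 154.9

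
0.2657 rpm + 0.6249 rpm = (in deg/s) 5.344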